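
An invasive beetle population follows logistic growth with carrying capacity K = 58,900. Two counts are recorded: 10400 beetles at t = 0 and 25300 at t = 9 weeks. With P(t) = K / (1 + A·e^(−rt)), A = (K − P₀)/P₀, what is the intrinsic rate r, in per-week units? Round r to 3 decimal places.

A = (58900 − 10400)/10400 = 4.66346
25300 = 58900/(1 + 4.66346·e^(−r·9)) → e^(−9r) = (2.32806 − 1)/4.66346 = 0.284781
r = −ln(0.284781)/9 = 1.25604/9

r ≈ 0.140 per week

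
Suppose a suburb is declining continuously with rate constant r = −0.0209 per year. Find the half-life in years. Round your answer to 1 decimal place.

half-life = ln(2) / |r| = 0.69315 / 0.0209

half-life ≈ 33.2 years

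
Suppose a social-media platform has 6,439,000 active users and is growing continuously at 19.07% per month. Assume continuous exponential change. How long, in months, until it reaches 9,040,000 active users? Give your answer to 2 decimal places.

9040000 = 6439000 · e^(0.1907·t)
t = ln(9040000/6439000) / 0.1907 = ln(1.40394) / 0.1907 = 0.33929 / 0.1907

t ≈ 1.78 months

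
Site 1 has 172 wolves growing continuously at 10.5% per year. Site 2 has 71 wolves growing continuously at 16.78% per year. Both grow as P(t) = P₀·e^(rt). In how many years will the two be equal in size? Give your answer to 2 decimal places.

172·e^(0.105t) = 71·e^(0.1678t)
172/71 = e^((0.1678 − 0.105)t) → ln(2.42254) = 0.0628·t
t = 0.88481 / 0.0628

t ≈ 14.09 years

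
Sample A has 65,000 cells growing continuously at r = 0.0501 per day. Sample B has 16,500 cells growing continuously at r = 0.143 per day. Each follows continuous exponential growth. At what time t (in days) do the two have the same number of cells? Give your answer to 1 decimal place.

65000·e^(0.0501t) = 16500·e^(0.143t)
65000/16500 = e^((0.143 − 0.0501)t) → ln(3.93939) = 0.0929·t
t = 1.37103 / 0.0929

t ≈ 14.8 days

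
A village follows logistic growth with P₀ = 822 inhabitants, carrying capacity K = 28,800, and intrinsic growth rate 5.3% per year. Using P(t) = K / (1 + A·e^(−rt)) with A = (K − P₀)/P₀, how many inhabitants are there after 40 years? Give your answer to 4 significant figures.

≈ 5,663 inhabitants

A = (28800 − 822)/822 = 34.0365
P(40) = 28800 / (1 + 34.0365·e^(−0.053·40)) = 28800 / (1 + 34.0365·0.120032)
= 28800 / 5.08546 ≈ 5663.21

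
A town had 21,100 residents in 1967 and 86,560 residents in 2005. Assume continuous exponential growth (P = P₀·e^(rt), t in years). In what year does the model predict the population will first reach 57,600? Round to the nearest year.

year 1994

r = ln(86560/21100) / 38 = 1.41156/38 ≈ 0.037146 per year
t = ln(57600/21100) / r = 1.00425/0.037146 ≈ 27.03 years after 1967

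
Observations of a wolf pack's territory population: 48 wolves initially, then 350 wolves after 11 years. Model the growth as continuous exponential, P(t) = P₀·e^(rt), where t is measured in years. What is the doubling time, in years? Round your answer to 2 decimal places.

r = ln(350/48) / 11 = ln(7.29167) / 11 ≈ 0.180612 per year
doubling time = ln 2 / |r| = 0.69315 / 0.180612

doubling time ≈ 3.84 years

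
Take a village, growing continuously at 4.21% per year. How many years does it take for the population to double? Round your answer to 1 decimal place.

doubling time = ln(2) / |r| = 0.69315 / 0.0421

doubling time ≈ 16.5 years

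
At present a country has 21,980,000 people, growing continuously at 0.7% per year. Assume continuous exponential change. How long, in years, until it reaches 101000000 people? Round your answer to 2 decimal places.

t ≈ 217.86 years

101000000 = 21980000 · e^(0.007·t)
t = ln(101000000/21980000) / 0.007 = ln(4.59509) / 0.007 = 1.52499 / 0.007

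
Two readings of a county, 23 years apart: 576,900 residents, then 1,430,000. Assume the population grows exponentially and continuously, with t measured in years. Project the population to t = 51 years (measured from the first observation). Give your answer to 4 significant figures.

≈ 4,318,000 residents

r = ln(1430000/576900) / 23 ≈ 0.039468 per year
P(51) = 576900 · e^(0.039468·51) = 576900 · 7.4847 ≈ 4317923.12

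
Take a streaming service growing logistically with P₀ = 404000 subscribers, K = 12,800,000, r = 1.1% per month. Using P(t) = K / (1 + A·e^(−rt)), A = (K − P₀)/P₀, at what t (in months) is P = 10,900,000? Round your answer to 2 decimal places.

t ≈ 470.06 months

A = (12800000 − 404000)/404000 = 30.68317
10900000 = 12800000/(1 + 30.68317·e^(−0.011t)) → 1 + 30.68317·e^(−0.011t) = 1.17431
e^(−0.011t) = 0.005681 → t = ln(176.02449)/0.011 = 5.17062/0.011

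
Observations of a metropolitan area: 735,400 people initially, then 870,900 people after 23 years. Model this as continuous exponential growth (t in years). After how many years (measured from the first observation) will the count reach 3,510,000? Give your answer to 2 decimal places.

t ≈ 212.57 years

r = ln(870900/735400) / 23 ≈ 0.007353 per year
t = ln(3510000/735400) / r = 1.56296 / 0.007353 ≈ 212.568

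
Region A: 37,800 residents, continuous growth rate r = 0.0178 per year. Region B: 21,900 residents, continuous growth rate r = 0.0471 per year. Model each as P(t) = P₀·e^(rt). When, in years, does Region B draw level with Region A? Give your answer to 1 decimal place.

37800·e^(0.0178t) = 21900·e^(0.0471t)
37800/21900 = e^((0.0471 − 0.0178)t) → ln(1.72603) = 0.0293·t
t = 0.54582 / 0.0293

t ≈ 18.6 years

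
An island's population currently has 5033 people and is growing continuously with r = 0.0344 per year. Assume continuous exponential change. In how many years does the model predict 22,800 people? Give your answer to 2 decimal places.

22800 = 5033 · e^(0.0344·t)
t = ln(22800/5033) / 0.0344 = ln(4.5301) / 0.0344 = 1.51074 / 0.0344

t ≈ 43.92 years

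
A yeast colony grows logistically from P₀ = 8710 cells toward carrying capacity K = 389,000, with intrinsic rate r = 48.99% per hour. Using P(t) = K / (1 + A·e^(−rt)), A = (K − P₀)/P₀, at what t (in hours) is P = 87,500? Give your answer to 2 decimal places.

t ≈ 5.18 hours

A = (389000 − 8710)/8710 = 43.66131
87500 = 389000/(1 + 43.66131·e^(−0.4899t)) → 1 + 43.66131·e^(−0.4899t) = 4.44571
e^(−0.4899t) = 0.078919 → t = ln(12.67119)/0.4899 = 2.53933/0.4899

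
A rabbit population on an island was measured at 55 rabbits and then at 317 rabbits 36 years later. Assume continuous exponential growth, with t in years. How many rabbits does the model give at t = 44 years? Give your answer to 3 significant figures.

r = ln(317/55) / 36 ≈ 0.048655 per year
P(44) = 55 · e^(0.048655·44) = 55 · 8.50629 ≈ 467.85

≈ 468 rabbits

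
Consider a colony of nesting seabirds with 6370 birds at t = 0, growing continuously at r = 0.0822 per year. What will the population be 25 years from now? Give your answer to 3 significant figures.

P(25) = 6370 · e^(0.0822·25) = 6370 · e^(2.055)
= 6370 · 7.80684 ≈ 49729.56

≈ 49,700 birds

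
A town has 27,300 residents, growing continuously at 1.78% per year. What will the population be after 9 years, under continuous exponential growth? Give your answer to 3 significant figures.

≈ 32,000 residents

P(9) = 27300 · e^(0.0178·9) = 27300 · e^(0.1602)
= 27300 · 1.17375 ≈ 32043.25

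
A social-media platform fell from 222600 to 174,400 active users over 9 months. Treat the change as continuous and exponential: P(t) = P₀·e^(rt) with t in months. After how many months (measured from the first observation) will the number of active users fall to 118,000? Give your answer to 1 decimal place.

r = ln(174400/222600) / 9 ≈ -0.027114 per month
t = ln(118000/222600) / r = -0.63469 / -0.027114 ≈ 23.408

t ≈ 23.4 months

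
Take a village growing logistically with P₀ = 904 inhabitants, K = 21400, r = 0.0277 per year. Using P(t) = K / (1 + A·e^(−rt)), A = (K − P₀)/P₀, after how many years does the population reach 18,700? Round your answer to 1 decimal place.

A = (21400 − 904)/904 = 22.67257
18700 = 21400/(1 + 22.67257·e^(−0.0277t)) → 1 + 22.67257·e^(−0.0277t) = 1.14439
e^(−0.0277t) = 0.006368 → t = ln(157.02852)/0.0277 = 5.05643/0.0277

t ≈ 182.5 years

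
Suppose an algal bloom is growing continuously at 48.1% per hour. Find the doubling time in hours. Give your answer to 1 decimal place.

doubling time ≈ 1.4 hours

doubling time = ln(2) / |r| = 0.69315 / 0.481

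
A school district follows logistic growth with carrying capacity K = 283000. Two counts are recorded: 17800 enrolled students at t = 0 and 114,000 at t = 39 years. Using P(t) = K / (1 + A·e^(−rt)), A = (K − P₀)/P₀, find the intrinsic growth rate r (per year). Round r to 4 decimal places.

A = (283000 − 17800)/17800 = 14.89888
114000 = 283000/(1 + 14.89888·e^(−r·39)) → e^(−39r) = (2.48246 − 1)/14.89888 = 0.099501
r = −ln(0.099501)/39 = 2.30759/39

r ≈ 0.0592 per year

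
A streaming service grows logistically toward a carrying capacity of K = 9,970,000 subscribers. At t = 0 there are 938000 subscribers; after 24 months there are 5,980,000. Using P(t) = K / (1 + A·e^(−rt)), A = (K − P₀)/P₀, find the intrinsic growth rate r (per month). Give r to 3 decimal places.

A = (9970000 − 938000)/938000 = 9.629
5980000 = 9970000/(1 + 9.629·e^(−r·24)) → e^(−24r) = (1.66722 − 1)/9.629 = 0.069293
r = −ln(0.069293)/24 = 2.66941/24

r ≈ 0.111 per month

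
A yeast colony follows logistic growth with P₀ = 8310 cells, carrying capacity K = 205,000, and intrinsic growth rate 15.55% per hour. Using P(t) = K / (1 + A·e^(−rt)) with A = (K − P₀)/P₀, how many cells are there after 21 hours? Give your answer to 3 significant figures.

≈ 108,000 cells

A = (205000 − 8310)/8310 = 23.66907
P(21) = 205000 / (1 + 23.66907·e^(−0.1555·21)) = 205000 / (1 + 23.66907·0.038178)
= 205000 / 1.90363 ≈ 107688.76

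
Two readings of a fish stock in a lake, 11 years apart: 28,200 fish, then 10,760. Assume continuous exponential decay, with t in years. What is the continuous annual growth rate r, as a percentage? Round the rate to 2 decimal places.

r ≈ -8.76% per year

10760 = 28200 · e^(r·11)
e^(11r) = 10760/28200 = 0.38156
r = ln(0.38156) / 11 = -0.96349 / 11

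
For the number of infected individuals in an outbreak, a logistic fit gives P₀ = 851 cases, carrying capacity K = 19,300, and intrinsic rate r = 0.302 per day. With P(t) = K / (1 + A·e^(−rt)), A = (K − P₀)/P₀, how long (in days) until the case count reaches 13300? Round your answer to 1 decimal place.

A = (19300 − 851)/851 = 21.6792
13300 = 19300/(1 + 21.6792·e^(−0.302t)) → 1 + 21.6792·e^(−0.302t) = 1.45113
e^(−0.302t) = 0.020809 → t = ln(48.05556)/0.302 = 3.87236/0.302

t ≈ 12.8 days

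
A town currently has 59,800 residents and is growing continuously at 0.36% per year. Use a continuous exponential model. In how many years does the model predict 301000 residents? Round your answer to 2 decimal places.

301000 = 59800 · e^(0.0036·t)
t = ln(301000/59800) / 0.0036 = ln(5.03344) / 0.0036 = 1.6161 / 0.0036

t ≈ 448.92 years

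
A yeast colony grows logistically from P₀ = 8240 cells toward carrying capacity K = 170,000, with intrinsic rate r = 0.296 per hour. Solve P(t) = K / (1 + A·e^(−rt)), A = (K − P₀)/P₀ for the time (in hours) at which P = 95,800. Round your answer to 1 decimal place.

t ≈ 10.9 hours

A = (170000 − 8240)/8240 = 19.63107
95800 = 170000/(1 + 19.63107·e^(−0.296t)) → 1 + 19.63107·e^(−0.296t) = 1.77453
e^(−0.296t) = 0.039454 → t = ln(25.34577)/0.296 = 3.23261/0.296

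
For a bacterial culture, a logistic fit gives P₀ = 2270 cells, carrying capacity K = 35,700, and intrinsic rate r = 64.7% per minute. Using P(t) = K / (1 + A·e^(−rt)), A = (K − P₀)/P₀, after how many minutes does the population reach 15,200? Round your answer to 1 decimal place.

A = (35700 − 2270)/2270 = 14.72687
15200 = 35700/(1 + 14.72687·e^(−0.647t)) → 1 + 14.72687·e^(−0.647t) = 2.34868
e^(−0.647t) = 0.09158 → t = ln(10.91944)/0.647 = 2.39054/0.647

t ≈ 3.7 minutes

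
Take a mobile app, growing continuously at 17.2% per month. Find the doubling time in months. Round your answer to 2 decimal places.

doubling time ≈ 4.03 months

doubling time = ln(2) / |r| = 0.69315 / 0.172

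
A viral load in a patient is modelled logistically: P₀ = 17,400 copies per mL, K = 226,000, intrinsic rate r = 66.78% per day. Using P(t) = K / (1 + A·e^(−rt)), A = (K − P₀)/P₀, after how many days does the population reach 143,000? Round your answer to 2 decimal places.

A = (226000 − 17400)/17400 = 11.98851
143000 = 226000/(1 + 11.98851·e^(−0.6678t)) → 1 + 11.98851·e^(−0.6678t) = 1.58042
e^(−0.6678t) = 0.048415 → t = ln(20.6549)/0.6678 = 3.02795/0.6678

t ≈ 4.53 days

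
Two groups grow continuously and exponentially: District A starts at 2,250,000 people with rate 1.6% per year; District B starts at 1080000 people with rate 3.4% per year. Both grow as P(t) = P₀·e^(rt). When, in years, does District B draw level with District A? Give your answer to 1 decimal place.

t ≈ 40.8 years

2250000·e^(0.016t) = 1080000·e^(0.034t)
2250000/1080000 = e^((0.034 − 0.016)t) → ln(2.08333) = 0.018·t
t = 0.73397 / 0.018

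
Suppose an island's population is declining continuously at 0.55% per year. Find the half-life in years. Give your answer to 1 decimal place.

half-life ≈ 126.0 years

half-life = ln(2) / |r| = 0.69315 / 0.0055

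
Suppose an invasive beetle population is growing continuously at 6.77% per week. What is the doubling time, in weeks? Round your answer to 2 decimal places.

doubling time = ln(2) / |r| = 0.69315 / 0.0677

doubling time ≈ 10.24 weeks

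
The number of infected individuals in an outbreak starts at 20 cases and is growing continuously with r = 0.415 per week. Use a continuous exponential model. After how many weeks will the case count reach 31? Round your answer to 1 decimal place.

t ≈ 1.1 weeks

31 = 20 · e^(0.415·t)
t = ln(31/20) / 0.415 = ln(1.55) / 0.415 = 0.43825 / 0.415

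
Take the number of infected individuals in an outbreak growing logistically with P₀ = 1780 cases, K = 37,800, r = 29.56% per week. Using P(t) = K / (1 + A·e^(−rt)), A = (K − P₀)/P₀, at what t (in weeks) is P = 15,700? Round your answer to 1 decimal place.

A = (37800 − 1780)/1780 = 20.23596
15700 = 37800/(1 + 20.23596·e^(−0.2956t)) → 1 + 20.23596·e^(−0.2956t) = 2.40764
e^(−0.2956t) = 0.069561 → t = ln(14.37577)/0.2956 = 2.66554/0.2956

t ≈ 9.0 weeks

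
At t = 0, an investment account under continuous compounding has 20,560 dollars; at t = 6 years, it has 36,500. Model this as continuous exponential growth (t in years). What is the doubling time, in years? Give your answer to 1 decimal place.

r = ln(36500/20560) / 6 = ln(1.77529) / 6 ≈ 0.095661 per year
doubling time = ln 2 / |r| = 0.69315 / 0.095661

doubling time ≈ 7.2 years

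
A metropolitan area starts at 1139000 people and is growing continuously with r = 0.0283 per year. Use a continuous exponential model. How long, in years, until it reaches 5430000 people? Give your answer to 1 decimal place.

5430000 = 1139000 · e^(0.0283·t)
t = ln(5430000/1139000) / 0.0283 = ln(4.76734) / 0.0283 = 1.56179 / 0.0283

t ≈ 55.2 years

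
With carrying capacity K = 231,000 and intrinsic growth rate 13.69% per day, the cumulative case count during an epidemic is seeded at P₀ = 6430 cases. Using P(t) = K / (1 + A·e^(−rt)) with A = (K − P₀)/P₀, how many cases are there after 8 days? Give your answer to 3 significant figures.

≈ 18,200 cases

A = (231000 − 6430)/6430 = 34.92535
P(8) = 231000 / (1 + 34.92535·e^(−0.1369·8)) = 231000 / (1 + 34.92535·0.334473)
= 231000 / 12.68158 ≈ 18215.4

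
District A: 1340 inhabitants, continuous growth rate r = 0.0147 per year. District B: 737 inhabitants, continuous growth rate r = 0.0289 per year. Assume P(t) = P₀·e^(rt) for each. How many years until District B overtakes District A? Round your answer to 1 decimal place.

1340·e^(0.0147t) = 737·e^(0.0289t)
1340/737 = e^((0.0289 − 0.0147)t) → ln(1.81818) = 0.0142·t
t = 0.59784 / 0.0142

t ≈ 42.1 years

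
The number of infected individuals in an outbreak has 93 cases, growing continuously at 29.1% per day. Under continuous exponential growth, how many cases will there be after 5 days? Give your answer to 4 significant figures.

≈ 398.5 cases

P(5) = 93 · e^(0.291·5) = 93 · e^(1.455)
= 93 · 4.28448 ≈ 398.46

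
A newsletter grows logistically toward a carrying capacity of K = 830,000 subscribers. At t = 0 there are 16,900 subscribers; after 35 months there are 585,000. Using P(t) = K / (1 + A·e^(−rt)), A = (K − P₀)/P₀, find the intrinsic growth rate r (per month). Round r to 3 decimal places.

r ≈ 0.136 per month

A = (830000 − 16900)/16900 = 48.11243
585000 = 830000/(1 + 48.11243·e^(−r·35)) → e^(−35r) = (1.4188 − 1)/48.11243 = 0.008705
r = −ln(0.008705)/35 = 4.74389/35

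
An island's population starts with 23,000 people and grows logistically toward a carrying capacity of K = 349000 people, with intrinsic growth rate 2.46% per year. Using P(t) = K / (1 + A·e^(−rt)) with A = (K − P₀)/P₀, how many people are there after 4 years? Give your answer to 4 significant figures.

≈ 25,210 people

A = (349000 − 23000)/23000 = 14.17391
P(4) = 349000 / (1 + 14.17391·e^(−0.0246·4)) = 349000 / (1 + 14.17391·0.906286)
= 349000 / 13.84562 ≈ 25206.52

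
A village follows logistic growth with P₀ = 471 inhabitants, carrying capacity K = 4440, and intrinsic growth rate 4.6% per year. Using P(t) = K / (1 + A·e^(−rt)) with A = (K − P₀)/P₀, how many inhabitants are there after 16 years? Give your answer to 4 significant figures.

≈ 881.5 inhabitants

A = (4440 − 471)/471 = 8.42675
P(16) = 4440 / (1 + 8.42675·e^(−0.046·16)) = 4440 / (1 + 8.42675·0.479026)
= 4440 / 5.03663 ≈ 881.54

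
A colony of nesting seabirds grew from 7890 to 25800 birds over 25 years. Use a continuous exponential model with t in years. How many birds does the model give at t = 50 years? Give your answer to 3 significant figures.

≈ 84,400 birds

r = ln(25800/7890) / 25 ≈ 0.047391 per year
P(50) = 7890 · e^(0.047391·50) = 7890 · 10.69265 ≈ 84365.02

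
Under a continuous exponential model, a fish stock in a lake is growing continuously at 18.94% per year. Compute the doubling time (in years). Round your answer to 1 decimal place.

doubling time ≈ 3.7 years

doubling time = ln(2) / |r| = 0.69315 / 0.1894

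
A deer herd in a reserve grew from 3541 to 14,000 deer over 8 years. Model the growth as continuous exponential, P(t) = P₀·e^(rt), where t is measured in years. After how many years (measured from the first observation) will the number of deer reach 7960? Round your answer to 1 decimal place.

t ≈ 4.7 years

r = ln(14000/3541) / 8 ≈ 0.171831 per year
t = ln(7960/3541) / r = 0.81002 / 0.171831 ≈ 4.714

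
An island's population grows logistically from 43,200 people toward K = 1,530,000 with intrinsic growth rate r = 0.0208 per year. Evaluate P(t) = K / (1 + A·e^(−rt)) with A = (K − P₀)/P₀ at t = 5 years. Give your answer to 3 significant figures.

≈ 47,800 people

A = (1530000 − 43200)/43200 = 34.41667
P(5) = 1530000 / (1 + 34.41667·e^(−0.0208·5)) = 1530000 / (1 + 34.41667·0.901225)
= 1530000 / 32.01717 ≈ 47786.86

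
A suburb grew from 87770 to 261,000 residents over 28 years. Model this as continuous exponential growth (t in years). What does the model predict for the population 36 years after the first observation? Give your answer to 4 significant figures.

≈ 356,300 residents

r = ln(261000/87770) / 28 ≈ 0.038921 per year
P(36) = 87770 · e^(0.038921·36) = 87770 · 4.05996 ≈ 356342.38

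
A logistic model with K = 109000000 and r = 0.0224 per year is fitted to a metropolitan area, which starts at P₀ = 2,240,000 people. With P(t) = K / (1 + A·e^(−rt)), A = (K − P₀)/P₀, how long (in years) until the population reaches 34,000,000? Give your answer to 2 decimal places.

t ≈ 137.19 years

A = (109000000 − 2240000)/2240000 = 47.66071
34000000 = 109000000/(1 + 47.66071·e^(−0.0224t)) → 1 + 47.66071·e^(−0.0224t) = 3.20588
e^(−0.0224t) = 0.046283 → t = ln(21.60619)/0.0224 = 3.07298/0.0224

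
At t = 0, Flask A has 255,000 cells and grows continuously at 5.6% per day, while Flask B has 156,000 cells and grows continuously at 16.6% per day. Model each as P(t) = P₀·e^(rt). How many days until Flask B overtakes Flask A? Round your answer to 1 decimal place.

t ≈ 4.5 days

255000·e^(0.056t) = 156000·e^(0.166t)
255000/156000 = e^((0.166 − 0.056)t) → ln(1.63462) = 0.11·t
t = 0.49141 / 0.11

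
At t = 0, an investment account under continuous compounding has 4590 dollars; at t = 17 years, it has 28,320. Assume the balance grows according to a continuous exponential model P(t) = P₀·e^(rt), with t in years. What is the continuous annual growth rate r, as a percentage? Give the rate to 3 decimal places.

r ≈ 10.704% per year

28320 = 4590 · e^(r·17)
e^(17r) = 28320/4590 = 6.16993
r = ln(6.16993) / 17 = 1.81969 / 17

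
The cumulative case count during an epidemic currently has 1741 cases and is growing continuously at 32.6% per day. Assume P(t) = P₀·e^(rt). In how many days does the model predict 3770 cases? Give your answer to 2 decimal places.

t ≈ 2.37 days

3770 = 1741 · e^(0.326·t)
t = ln(3770/1741) / 0.326 = ln(2.16542) / 0.326 = 0.77262 / 0.326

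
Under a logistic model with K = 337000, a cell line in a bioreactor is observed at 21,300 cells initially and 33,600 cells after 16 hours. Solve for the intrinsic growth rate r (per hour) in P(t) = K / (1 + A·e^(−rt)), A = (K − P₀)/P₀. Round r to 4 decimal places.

r ≈ 0.0310 per hour

A = (337000 − 21300)/21300 = 14.8216
33600 = 337000/(1 + 14.8216·e^(−r·16)) → e^(−16r) = (10.02976 − 1)/14.8216 = 0.60923
r = −ln(0.60923)/16 = 0.49556/16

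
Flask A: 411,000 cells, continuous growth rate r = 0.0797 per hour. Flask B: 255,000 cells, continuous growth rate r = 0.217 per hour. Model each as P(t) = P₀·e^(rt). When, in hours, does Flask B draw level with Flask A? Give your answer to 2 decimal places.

411000·e^(0.0797t) = 255000·e^(0.217t)
411000/255000 = e^((0.217 − 0.0797)t) → ln(1.61176) = 0.1373·t
t = 0.47733 / 0.1373

t ≈ 3.48 hours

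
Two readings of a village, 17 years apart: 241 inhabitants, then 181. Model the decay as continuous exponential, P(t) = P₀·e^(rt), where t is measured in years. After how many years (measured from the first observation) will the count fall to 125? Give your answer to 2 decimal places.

t ≈ 38.98 years

r = ln(181/241) / 17 ≈ -0.016841 per year
t = ln(125/241) / r = -0.65648 / -0.016841 ≈ 38.981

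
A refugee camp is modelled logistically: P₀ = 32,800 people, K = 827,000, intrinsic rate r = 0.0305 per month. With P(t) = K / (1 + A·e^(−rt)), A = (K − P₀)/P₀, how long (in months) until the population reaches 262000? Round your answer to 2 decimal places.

t ≈ 79.29 months

A = (827000 − 32800)/32800 = 24.21341
262000 = 827000/(1 + 24.21341·e^(−0.0305t)) → 1 + 24.21341·e^(−0.0305t) = 3.15649
e^(−0.0305t) = 0.089062 → t = ln(11.22817)/0.0305 = 2.41843/0.0305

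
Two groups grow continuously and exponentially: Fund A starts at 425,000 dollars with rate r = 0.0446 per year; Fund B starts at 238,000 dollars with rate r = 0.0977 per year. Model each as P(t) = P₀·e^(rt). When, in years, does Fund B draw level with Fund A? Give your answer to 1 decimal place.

425000·e^(0.0446t) = 238000·e^(0.0977t)
425000/238000 = e^((0.0977 − 0.0446)t) → ln(1.78571) = 0.0531·t
t = 0.57982 / 0.0531

t ≈ 10.9 years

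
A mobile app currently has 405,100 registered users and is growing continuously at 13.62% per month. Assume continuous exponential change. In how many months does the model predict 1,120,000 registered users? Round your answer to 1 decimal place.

1120000 = 405100 · e^(0.1362·t)
t = ln(1120000/405100) / 0.1362 = ln(2.76475) / 0.1362 = 1.01695 / 0.1362

t ≈ 7.5 months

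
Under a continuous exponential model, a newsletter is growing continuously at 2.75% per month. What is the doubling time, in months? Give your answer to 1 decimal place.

doubling time = ln(2) / |r| = 0.69315 / 0.0275

doubling time ≈ 25.2 months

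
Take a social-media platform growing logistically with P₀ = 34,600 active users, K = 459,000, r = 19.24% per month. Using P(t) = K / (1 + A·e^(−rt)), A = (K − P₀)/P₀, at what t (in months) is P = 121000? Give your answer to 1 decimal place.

t ≈ 7.7 months

A = (459000 − 34600)/34600 = 12.2659
121000 = 459000/(1 + 12.2659·e^(−0.1924t)) → 1 + 12.2659·e^(−0.1924t) = 3.79339
e^(−0.1924t) = 0.227736 → t = ln(4.39105)/0.1924 = 1.47957/0.1924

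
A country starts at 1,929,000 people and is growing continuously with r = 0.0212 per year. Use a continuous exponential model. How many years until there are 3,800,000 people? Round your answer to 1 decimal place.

3800000 = 1929000 · e^(0.0212·t)
t = ln(3800000/1929000) / 0.0212 = ln(1.96993) / 0.0212 = 0.678 / 0.0212

t ≈ 32.0 years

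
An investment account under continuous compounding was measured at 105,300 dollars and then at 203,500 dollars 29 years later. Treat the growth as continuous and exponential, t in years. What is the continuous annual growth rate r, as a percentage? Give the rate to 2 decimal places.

r ≈ 2.27% per year

203500 = 105300 · e^(r·29)
e^(29r) = 203500/105300 = 1.93257
r = ln(1.93257) / 29 = 0.65885 / 29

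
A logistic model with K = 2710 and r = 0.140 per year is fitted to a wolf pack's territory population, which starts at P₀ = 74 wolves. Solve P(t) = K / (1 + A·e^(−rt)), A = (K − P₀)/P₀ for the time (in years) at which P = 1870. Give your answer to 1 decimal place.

A = (2710 − 74)/74 = 35.62162
1870 = 2710/(1 + 35.62162·e^(−0.14t)) → 1 + 35.62162·e^(−0.14t) = 1.4492
e^(−0.14t) = 0.01261 → t = ln(79.30051)/0.14 = 4.37324/0.14

t ≈ 31.2 years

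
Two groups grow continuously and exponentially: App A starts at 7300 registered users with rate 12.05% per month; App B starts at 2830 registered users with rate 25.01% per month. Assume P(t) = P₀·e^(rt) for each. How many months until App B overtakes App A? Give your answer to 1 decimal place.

7300·e^(0.1205t) = 2830·e^(0.2501t)
7300/2830 = e^((0.2501 − 0.1205)t) → ln(2.57951) = 0.1296·t
t = 0.9476 / 0.1296

t ≈ 7.3 months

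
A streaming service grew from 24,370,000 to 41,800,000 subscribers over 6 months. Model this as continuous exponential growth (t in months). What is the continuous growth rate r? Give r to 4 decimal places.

r ≈ 0.0899 per month

41800000 = 24370000 · e^(r·6)
e^(6r) = 41800000/24370000 = 1.71522
r = ln(1.71522) / 6 = 0.53954 / 6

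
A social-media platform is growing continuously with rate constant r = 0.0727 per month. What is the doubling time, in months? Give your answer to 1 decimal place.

doubling time ≈ 9.5 months

doubling time = ln(2) / |r| = 0.69315 / 0.0727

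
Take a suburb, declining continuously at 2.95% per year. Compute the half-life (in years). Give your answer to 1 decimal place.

half-life = ln(2) / |r| = 0.69315 / 0.0295

half-life ≈ 23.5 years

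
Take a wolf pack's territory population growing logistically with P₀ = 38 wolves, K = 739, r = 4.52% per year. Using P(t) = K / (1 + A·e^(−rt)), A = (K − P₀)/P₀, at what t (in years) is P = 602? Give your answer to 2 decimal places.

t ≈ 97.24 years

A = (739 − 38)/38 = 18.44737
602 = 739/(1 + 18.44737·e^(−0.0452t)) → 1 + 18.44737·e^(−0.0452t) = 1.22757
e^(−0.0452t) = 0.012336 → t = ln(81.0607)/0.0452 = 4.3952/0.0452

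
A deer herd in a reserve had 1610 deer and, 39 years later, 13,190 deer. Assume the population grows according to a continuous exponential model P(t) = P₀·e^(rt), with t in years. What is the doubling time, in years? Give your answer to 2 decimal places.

r = ln(13190/1610) / 39 = ln(8.19255) / 39 ≈ 0.053929 per year
doubling time = ln 2 / |r| = 0.69315 / 0.053929

doubling time ≈ 12.85 years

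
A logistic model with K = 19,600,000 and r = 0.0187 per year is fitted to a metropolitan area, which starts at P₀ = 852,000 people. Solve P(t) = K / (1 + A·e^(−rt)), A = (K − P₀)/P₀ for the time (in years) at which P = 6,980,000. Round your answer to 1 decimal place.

A = (19600000 − 852000)/852000 = 22.00469
6980000 = 19600000/(1 + 22.00469·e^(−0.0187t)) → 1 + 22.00469·e^(−0.0187t) = 2.80802
e^(−0.0187t) = 0.082165 → t = ln(12.17058)/0.0187 = 2.49902/0.0187

t ≈ 133.6 years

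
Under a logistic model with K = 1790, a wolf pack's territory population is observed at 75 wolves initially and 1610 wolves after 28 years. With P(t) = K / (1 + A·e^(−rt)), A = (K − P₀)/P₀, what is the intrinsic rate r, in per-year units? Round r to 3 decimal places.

A = (1790 − 75)/75 = 22.86667
1610 = 1790/(1 + 22.86667·e^(−r·28)) → e^(−28r) = (1.1118 − 1)/22.86667 = 0.004889
r = −ln(0.004889)/28 = 5.32071/28

r ≈ 0.190 per year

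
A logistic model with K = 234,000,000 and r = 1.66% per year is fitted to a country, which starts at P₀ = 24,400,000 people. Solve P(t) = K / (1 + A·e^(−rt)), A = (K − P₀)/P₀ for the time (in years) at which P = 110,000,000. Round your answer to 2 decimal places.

A = (234000000 − 24400000)/24400000 = 8.59016
110000000 = 234000000/(1 + 8.59016·e^(−0.0166t)) → 1 + 8.59016·e^(−0.0166t) = 2.12727
e^(−0.0166t) = 0.131228 → t = ln(7.62031)/0.0166 = 2.03082/0.0166

t ≈ 122.34 years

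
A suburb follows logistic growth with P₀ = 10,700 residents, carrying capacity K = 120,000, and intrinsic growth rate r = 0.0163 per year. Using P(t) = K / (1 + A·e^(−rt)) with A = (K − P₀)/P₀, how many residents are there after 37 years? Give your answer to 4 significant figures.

A = (120000 − 10700)/10700 = 10.21495
P(37) = 120000 / (1 + 10.21495·e^(−0.0163·37)) = 120000 / (1 + 10.21495·0.547113)
= 120000 / 6.58873 ≈ 18212.91

≈ 18,210 residents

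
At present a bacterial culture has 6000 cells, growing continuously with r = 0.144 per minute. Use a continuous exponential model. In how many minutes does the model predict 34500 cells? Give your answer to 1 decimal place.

t ≈ 12.1 minutes

34500 = 6000 · e^(0.144·t)
t = ln(34500/6000) / 0.144 = ln(5.75) / 0.144 = 1.7492 / 0.144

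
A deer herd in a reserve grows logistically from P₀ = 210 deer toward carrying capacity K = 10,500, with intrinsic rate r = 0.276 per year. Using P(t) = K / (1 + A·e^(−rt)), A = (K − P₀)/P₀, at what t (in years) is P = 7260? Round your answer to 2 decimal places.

A = (10500 − 210)/210 = 49
7260 = 10500/(1 + 49·e^(−0.276t)) → 1 + 49·e^(−0.276t) = 1.44628
e^(−0.276t) = 0.009108 → t = ln(109.7963)/0.276 = 4.69863/0.276

t ≈ 17.02 years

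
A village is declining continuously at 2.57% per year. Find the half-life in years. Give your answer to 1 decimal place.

half-life = ln(2) / |r| = 0.69315 / 0.0257

half-life ≈ 27.0 years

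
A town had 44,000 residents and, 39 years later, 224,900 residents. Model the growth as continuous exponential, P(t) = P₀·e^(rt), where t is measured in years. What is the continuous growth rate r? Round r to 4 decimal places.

r ≈ 0.0418 per year

224900 = 44000 · e^(r·39)
e^(39r) = 224900/44000 = 5.11136
r = ln(5.11136) / 39 = 1.63147 / 39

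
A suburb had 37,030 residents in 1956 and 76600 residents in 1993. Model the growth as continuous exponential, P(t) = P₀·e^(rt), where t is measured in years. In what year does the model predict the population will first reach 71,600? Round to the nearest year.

r = ln(76600/37030) / 37 = 0.72687/37 ≈ 0.019645 per year
t = ln(71600/37030) / r = 0.65937/0.019645 ≈ 33.56 years after 1956

year 1990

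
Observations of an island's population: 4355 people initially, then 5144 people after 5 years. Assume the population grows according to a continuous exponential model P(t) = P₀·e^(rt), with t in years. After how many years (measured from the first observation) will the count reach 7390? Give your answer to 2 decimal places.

t ≈ 15.88 years

r = ln(5144/4355) / 5 ≈ 0.033301 per year
t = ln(7390/4355) / r = 0.5288 / 0.033301 ≈ 15.879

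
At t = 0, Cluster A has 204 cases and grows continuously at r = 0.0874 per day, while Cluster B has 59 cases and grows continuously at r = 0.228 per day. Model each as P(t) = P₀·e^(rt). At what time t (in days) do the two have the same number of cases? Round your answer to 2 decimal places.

204·e^(0.0874t) = 59·e^(0.228t)
204/59 = e^((0.228 − 0.0874)t) → ln(3.45763) = 0.1406·t
t = 1.24058 / 0.1406

t ≈ 8.82 days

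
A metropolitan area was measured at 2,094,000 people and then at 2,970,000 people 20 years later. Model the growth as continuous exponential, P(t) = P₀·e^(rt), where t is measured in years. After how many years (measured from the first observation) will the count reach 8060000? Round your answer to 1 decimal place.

r = ln(2970000/2094000) / 20 ≈ 0.017474 per year
t = ln(8060000/2094000) / r = 1.34784 / 0.017474 ≈ 77.133

t ≈ 77.1 years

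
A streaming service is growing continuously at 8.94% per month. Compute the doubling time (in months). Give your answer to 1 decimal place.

doubling time ≈ 7.8 months

doubling time = ln(2) / |r| = 0.69315 / 0.0894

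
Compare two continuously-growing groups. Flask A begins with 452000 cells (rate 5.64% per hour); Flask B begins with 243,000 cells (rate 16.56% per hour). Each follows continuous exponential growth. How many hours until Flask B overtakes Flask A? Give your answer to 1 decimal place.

452000·e^(0.0564t) = 243000·e^(0.1656t)
452000/243000 = e^((0.1656 − 0.0564)t) → ln(1.86008) = 0.1092·t
t = 0.62062 / 0.1092

t ≈ 5.7 hours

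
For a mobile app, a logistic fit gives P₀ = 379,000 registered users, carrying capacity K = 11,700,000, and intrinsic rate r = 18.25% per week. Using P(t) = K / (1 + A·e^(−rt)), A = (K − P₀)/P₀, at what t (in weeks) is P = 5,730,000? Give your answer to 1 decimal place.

t ≈ 18.4 weeks

A = (11700000 − 379000)/379000 = 29.87071
5730000 = 11700000/(1 + 29.87071·e^(−0.1825t)) → 1 + 29.87071·e^(−0.1825t) = 2.04188
e^(−0.1825t) = 0.03488 → t = ln(28.66988)/0.1825 = 3.35585/0.1825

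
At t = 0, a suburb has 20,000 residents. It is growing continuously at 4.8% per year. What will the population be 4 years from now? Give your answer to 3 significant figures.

≈ 24,200 residents

P(4) = 20000 · e^(0.048·4) = 20000 · e^(0.192)
= 20000 · 1.21167 ≈ 24233.41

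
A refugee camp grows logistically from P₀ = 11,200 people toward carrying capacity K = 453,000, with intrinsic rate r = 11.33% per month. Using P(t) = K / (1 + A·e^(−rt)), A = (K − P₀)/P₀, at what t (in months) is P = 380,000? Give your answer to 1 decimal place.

t ≈ 47.0 months

A = (453000 − 11200)/11200 = 39.44643
380000 = 453000/(1 + 39.44643·e^(−0.1133t)) → 1 + 39.44643·e^(−0.1133t) = 1.19211
e^(−0.1133t) = 0.00487 → t = ln(205.33757)/0.1133 = 5.32466/0.1133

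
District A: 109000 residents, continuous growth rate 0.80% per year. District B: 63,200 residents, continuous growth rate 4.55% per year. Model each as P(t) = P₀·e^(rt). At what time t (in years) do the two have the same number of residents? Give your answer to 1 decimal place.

109000·e^(0.008t) = 63200·e^(0.0455t)
109000/63200 = e^((0.0455 − 0.008)t) → ln(1.72468) = 0.0375·t
t = 0.54504 / 0.0375

t ≈ 14.5 years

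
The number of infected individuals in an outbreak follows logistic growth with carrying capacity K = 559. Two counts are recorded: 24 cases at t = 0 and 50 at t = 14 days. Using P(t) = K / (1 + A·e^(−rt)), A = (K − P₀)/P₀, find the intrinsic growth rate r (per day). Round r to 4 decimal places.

r ≈ 0.0560 per day

A = (559 − 24)/24 = 22.29167
50 = 559/(1 + 22.29167·e^(−r·14)) → e^(−14r) = (11.18 − 1)/22.29167 = 0.456673
r = −ln(0.456673)/14 = 0.78379/14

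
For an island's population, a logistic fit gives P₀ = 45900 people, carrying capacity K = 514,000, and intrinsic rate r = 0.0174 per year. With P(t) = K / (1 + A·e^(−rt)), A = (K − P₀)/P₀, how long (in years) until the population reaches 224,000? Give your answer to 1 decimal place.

t ≈ 118.6 years

A = (514000 − 45900)/45900 = 10.19826
224000 = 514000/(1 + 10.19826·e^(−0.0174t)) → 1 + 10.19826·e^(−0.0174t) = 2.29464
e^(−0.0174t) = 0.126947 → t = ln(7.87727)/0.0174 = 2.06398/0.0174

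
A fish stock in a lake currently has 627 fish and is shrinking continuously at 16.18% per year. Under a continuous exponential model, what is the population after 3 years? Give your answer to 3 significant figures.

≈ 386 fish

P(3) = 627 · e^(-0.1618·3) = 627 · e^(-0.4854)
= 627 · 0.61545 ≈ 385.89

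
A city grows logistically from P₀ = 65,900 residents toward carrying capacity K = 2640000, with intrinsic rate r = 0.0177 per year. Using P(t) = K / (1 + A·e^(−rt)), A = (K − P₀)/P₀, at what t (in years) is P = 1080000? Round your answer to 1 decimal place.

t ≈ 186.3 years

A = (2640000 − 65900)/65900 = 39.0607
1080000 = 2640000/(1 + 39.0607·e^(−0.0177t)) → 1 + 39.0607·e^(−0.0177t) = 2.44444
e^(−0.0177t) = 0.036979 → t = ln(27.04202)/0.0177 = 3.29739/0.0177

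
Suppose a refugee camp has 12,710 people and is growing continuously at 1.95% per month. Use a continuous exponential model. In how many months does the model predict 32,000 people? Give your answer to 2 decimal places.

32000 = 12710 · e^(0.0195·t)
t = ln(32000/12710) / 0.0195 = ln(2.5177) / 0.0195 = 0.92335 / 0.0195

t ≈ 47.35 months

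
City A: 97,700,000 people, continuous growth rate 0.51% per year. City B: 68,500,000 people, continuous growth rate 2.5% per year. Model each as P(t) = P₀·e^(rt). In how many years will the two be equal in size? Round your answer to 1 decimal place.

97700000·e^(0.0051t) = 68500000·e^(0.025t)
97700000/68500000 = e^((0.025 − 0.0051)t) → ln(1.42628) = 0.0199·t
t = 0.35507 / 0.0199

t ≈ 17.8 years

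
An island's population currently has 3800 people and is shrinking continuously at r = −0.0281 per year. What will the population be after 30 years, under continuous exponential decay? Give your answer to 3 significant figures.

P(30) = 3800 · e^(-0.0281·30) = 3800 · e^(-0.843)
= 3800 · 0.43042 ≈ 1635.59

≈ 1,640 people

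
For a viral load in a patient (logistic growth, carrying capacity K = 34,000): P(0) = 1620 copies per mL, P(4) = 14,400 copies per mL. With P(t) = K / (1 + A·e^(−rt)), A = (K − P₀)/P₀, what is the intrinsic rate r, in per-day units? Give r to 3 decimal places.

r ≈ 0.672 per day

A = (34000 − 1620)/1620 = 19.98765
14400 = 34000/(1 + 19.98765·e^(−r·4)) → e^(−4r) = (2.36111 − 1)/19.98765 = 0.068098
r = −ln(0.068098)/4 = 2.68681/4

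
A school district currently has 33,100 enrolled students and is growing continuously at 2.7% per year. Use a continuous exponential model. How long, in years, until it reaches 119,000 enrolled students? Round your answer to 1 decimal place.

119000 = 33100 · e^(0.027·t)
t = ln(119000/33100) / 0.027 = ln(3.59517) / 0.027 = 1.27959 / 0.027

t ≈ 47.4 years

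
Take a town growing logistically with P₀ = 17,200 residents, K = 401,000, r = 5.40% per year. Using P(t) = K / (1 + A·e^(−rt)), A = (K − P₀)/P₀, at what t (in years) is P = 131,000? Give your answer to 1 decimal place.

t ≈ 44.1 years

A = (401000 − 17200)/17200 = 22.31395
131000 = 401000/(1 + 22.31395·e^(−0.054t)) → 1 + 22.31395·e^(−0.054t) = 3.06107
e^(−0.054t) = 0.092367 → t = ln(10.8264)/0.054 = 2.38199/0.054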